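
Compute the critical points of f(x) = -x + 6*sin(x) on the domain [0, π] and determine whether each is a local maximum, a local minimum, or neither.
f'(x) = 6*cos(x) - 1

Solve f'(x) = 0 on [0, π]:
  f'(x) = 0 ⇔ cos(x) = 1/6, i.e. x = ±arccos(1/6) + 2nπ; keep the solutions lying in [0, π].
  ⇒ x = acos(1/6) ≈ 1.4033

f''(x) = -6*sin(x)
Second-derivative test at each critical point:
  f''(1.4033) = -5.9161 < 0 → local maximum

Critical points: x = acos(1/6) ≈ 1.4033 (local maximum)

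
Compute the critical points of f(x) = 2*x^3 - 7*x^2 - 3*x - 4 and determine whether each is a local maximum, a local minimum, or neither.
f'(x) = 6*x^2 - 14*x - 3

Solve f'(x) = 0:
  6*x^2 - 14*x - 3 = 0 has no rational roots; quadratic formula: x = (14 ± √268)/12.
  ⇒ x = 7/6 - sqrt(67)/6 ≈ -0.1976, 7/6 + sqrt(67)/6 ≈ 2.5309

f''(x) = 12*x - 14
Second-derivative test at each critical point:
  f''(-0.1976) = -16.3707 < 0 → local maximum
  f''(2.5309) = 16.3707 > 0 → local minimum

Critical points: x = 7/6 - sqrt(67)/6 ≈ -0.1976 (local maximum); x = 7/6 + sqrt(67)/6 ≈ 2.5309 (local minimum)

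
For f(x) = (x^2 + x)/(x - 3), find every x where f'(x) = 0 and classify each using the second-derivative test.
f'(x) = (x^2 - 6*x - 3)/(x^2 - 6*x + 9)

Solve f'(x) = 0:
  f'(x) = (x^2 - 6*x - 3)/(x - 3)^2; the denominator is positive wherever f is defined, so f'(x) = 0 ⇔ x^2 - 6*x - 3 = 0.
  x^2 - 6*x - 3 = 0 has no rational roots; quadratic formula: x = (6 ± √48)/2.
  ⇒ x = 3 - 2*sqrt(3) ≈ -0.4641, 3 + 2*sqrt(3) ≈ 6.4641

f''(x) = 24/(x^3 - 9*x^2 + 27*x - 27)
Second-derivative test at each critical point:
  f''(-0.4641) = -0.5774 < 0 → local maximum
  f''(6.4641) = 0.5774 > 0 → local minimum

Critical points: x = 3 - 2*sqrt(3) ≈ -0.4641 (local maximum); x = 3 + 2*sqrt(3) ≈ 6.4641 (local minimum)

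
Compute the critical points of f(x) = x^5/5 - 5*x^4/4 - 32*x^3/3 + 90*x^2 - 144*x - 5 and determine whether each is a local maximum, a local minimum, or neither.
f'(x) = x^4 - 5*x^3 - 32*x^2 + 180*x - 144

Solve f'(x) = 0:
  Factor: x^4 - 5*x^3 - 32*x^2 + 180*x - 144 = (x - 6)*(x - 4)*(x - 1)*(x + 6) = 0.
  ⇒ x = -6, 1, 4, 6

f''(x) = 4*x^3 - 15*x^2 - 64*x + 180
Second-derivative test at each critical point:
  f''(-6) = -840 < 0 → local maximum
  f''(1) = 105 > 0 → local minimum
  f''(4) = -60 < 0 → local maximum
  f''(6) = 120 > 0 → local minimum

Critical points: x = -6 (local maximum); x = 1 (local minimum); x = 4 (local maximum); x = 6 (local minimum)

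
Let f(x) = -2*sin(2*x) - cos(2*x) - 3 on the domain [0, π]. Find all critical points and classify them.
f'(x) = 2*sin(2*x) - 4*cos(2*x)

Solve f'(x) = 0 on [0, π]:
  f'(x) = 0 ⇔ -2*cos(2*x) = -sin(2*x) ⇔ tan(2*x) = 2, i.e. 2*x = arctan(2) + nπ; keep the solutions lying in [0, π].
  ⇒ x = atan(2)/2 ≈ 0.5536, atan(2)/2 + pi/2 ≈ 2.1244

f''(x) = 8*sin(2*x) + 4*cos(2*x)
Second-derivative test at each critical point:
  f''(0.5536) = 8.9443 > 0 → local minimum
  f''(2.1244) = -8.9443 < 0 → local maximum

Critical points: x = atan(2)/2 ≈ 0.5536 (local minimum); x = atan(2)/2 + pi/2 ≈ 2.1244 (local maximum)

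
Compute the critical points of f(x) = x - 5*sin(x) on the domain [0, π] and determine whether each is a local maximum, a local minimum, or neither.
f'(x) = 1 - 5*cos(x)

Solve f'(x) = 0 on [0, π]:
  f'(x) = 0 ⇔ cos(x) = 1/5, i.e. x = ±arccos(1/5) + 2nπ; keep the solutions lying in [0, π].
  ⇒ x = acos(1/5) ≈ 1.3694

f''(x) = 5*sin(x)
Second-derivative test at each critical point:
  f''(1.3694) = 4.8990 > 0 → local minimum

Critical points: x = acos(1/5) ≈ 1.3694 (local minimum)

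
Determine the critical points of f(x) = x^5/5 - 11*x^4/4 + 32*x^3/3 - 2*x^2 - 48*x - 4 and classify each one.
f'(x) = x^4 - 11*x^3 + 32*x^2 - 4*x - 48

Solve f'(x) = 0:
  Factor: x^4 - 11*x^3 + 32*x^2 - 4*x - 48 = (x - 6)*(x - 4)*(x - 2)*(x + 1) = 0.
  ⇒ x = -1, 2, 4, 6

f''(x) = 4*x^3 - 33*x^2 + 64*x - 4
Second-derivative test at each critical point:
  f''(-1) = -105 < 0 → local maximum
  f''(2) = 24 > 0 → local minimum
  f''(4) = -20 < 0 → local maximum
  f''(6) = 56 > 0 → local minimum

Critical points: x = -1 (local maximum); x = 2 (local minimum); x = 4 (local maximum); x = 6 (local minimum)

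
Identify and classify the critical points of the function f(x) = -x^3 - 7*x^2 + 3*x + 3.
f'(x) = -3*x^2 - 14*x + 3

Solve f'(x) = 0:
  3*x^2 + 14*x - 3 = 0 has no rational roots; quadratic formula: x = (-14 ± √232)/6.
  ⇒ x = -sqrt(58)/3 - 7/3 ≈ -4.8719, -7/3 + sqrt(58)/3 ≈ 0.2053

f''(x) = -6*x - 14
Second-derivative test at each critical point:
  f''(-4.8719) = 15.2315 > 0 → local minimum
  f''(0.2053) = -15.2315 < 0 → local maximum

Critical points: x = -sqrt(58)/3 - 7/3 ≈ -4.8719 (local minimum); x = -7/3 + sqrt(58)/3 ≈ 0.2053 (local maximum)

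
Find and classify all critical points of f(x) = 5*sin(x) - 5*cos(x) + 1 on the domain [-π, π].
f'(x) = 5*sqrt(2)*sin(x + pi/4)

Solve f'(x) = 0 on [-π, π]:
  f'(x) = 0 ⇔ 5*cos(x) = -5*sin(x) ⇔ tan(x) = -1, i.e. x = arctan(-1) + nπ; keep the solutions lying in [-π, π].
  ⇒ x = -pi/4 ≈ -0.7854, 3*pi/4 ≈ 2.3562

f''(x) = 5*sqrt(2)*cos(x + pi/4)
Second-derivative test at each critical point:
  f''(-0.7854) = 7.0711 > 0 → local minimum
  f''(2.3562) = -7.0711 < 0 → local maximum

Critical points: x = -pi/4 ≈ -0.7854 (local minimum); x = 3*pi/4 ≈ 2.3562 (local maximum)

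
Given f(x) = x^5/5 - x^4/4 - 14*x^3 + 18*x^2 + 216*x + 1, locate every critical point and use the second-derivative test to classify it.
f'(x) = x^4 - x^3 - 42*x^2 + 36*x + 216

Solve f'(x) = 0:
  Factor: x^4 - x^3 - 42*x^2 + 36*x + 216 = (x - 6)*(x - 3)*(x + 2)*(x + 6) = 0.
  ⇒ x = -6, -2, 3, 6

f''(x) = 4*x^3 - 3*x^2 - 84*x + 36
Second-derivative test at each critical point:
  f''(-6) = -432 < 0 → local maximum
  f''(-2) = 160 > 0 → local minimum
  f''(3) = -135 < 0 → local maximum
  f''(6) = 288 > 0 → local minimum

Critical points: x = -6 (local maximum); x = -2 (local minimum); x = 3 (local maximum); x = 6 (local minimum)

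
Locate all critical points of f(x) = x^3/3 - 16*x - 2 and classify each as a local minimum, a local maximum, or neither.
f'(x) = x^2 - 16

Solve f'(x) = 0:
  Factor: x^2 - 16 = (x - 4)*(x + 4) = 0.
  ⇒ x = -4, 4

f''(x) = 2*x
Second-derivative test at each critical point:
  f''(-4) = -8 < 0 → local maximum
  f''(4) = 8 > 0 → local minimum

Critical points: x = -4 (local maximum); x = 4 (local minimum)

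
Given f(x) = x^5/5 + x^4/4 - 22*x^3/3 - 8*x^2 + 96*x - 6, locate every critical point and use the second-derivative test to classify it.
f'(x) = x^4 + x^3 - 22*x^2 - 16*x + 96

Solve f'(x) = 0:
  Factor: x^4 + x^3 - 22*x^2 - 16*x + 96 = (x - 4)*(x - 2)*(x + 3)*(x + 4) = 0.
  ⇒ x = -4, -3, 2, 4

f''(x) = 4*x^3 + 3*x^2 - 44*x - 16
Second-derivative test at each critical point:
  f''(-4) = -48 < 0 → local maximum
  f''(-3) = 35 > 0 → local minimum
  f''(2) = -60 < 0 → local maximum
  f''(4) = 112 > 0 → local minimum

Critical points: x = -4 (local maximum); x = -3 (local minimum); x = 2 (local maximum); x = 4 (local minimum)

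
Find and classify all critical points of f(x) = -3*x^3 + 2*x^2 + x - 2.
f'(x) = -9*x^2 + 4*x + 1

Solve f'(x) = 0:
  9*x^2 - 4*x - 1 = 0 has no rational roots; quadratic formula: x = (4 ± √52)/18.
  ⇒ x = 2/9 - sqrt(13)/9 ≈ -0.1784, 2/9 + sqrt(13)/9 ≈ 0.6228

f''(x) = 4 - 18*x
Second-derivative test at each critical point:
  f''(-0.1784) = 7.2111 > 0 → local minimum
  f''(0.6228) = -7.2111 < 0 → local maximum

Critical points: x = 2/9 - sqrt(13)/9 ≈ -0.1784 (local minimum); x = 2/9 + sqrt(13)/9 ≈ 0.6228 (local maximum)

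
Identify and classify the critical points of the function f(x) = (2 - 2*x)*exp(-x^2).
f'(x) = 2*(2*x*(x - 1) - 1)*exp(-x^2)

Solve f'(x) = 0:
  f'(x) = (4*x^2 - 4*x - 2)·exp(-x^2) and exp(-x^2) > 0 for every x, so f'(x) = 0 ⇔ 4*x^2 - 4*x - 2 = 0.
  Factor: 4*x^2 - 4*x - 2 = 2*(2*x^2 - 2*x - 1); 2*x^2 - 2*x - 1 = 0 has no rational roots; quadratic formula: x = (2 ± √12)/4.
  ⇒ x = 1/2 - sqrt(3)/2 ≈ -0.3660, 1/2 + sqrt(3)/2 ≈ 1.3660

f''(x) = 4*(2*x^2*(1 - x) + 3*x - 1)*exp(-x^2)
Second-derivative test at each critical point:
  f''(-0.3660) = -6.0595 < 0 → local maximum
  f''(1.3660) = 1.0721 > 0 → local minimum

Critical points: x = 1/2 - sqrt(3)/2 ≈ -0.3660 (local maximum); x = 1/2 + sqrt(3)/2 ≈ 1.3660 (local minimum)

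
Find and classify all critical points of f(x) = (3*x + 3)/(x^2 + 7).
f'(x) = 3*(x^2 - 2*x*(x + 1) + 7)/(x^2 + 7)^2

Solve f'(x) = 0:
  f'(x) = -3*(x^2 + 2*x - 7)/(x^2 + 7)^2; the denominator is positive wherever f is defined, so f'(x) = 0 ⇔ -3*x^2 - 6*x + 21 = 0.
  Factor: -3*x^2 - 6*x + 21 = -3*(x^2 + 2*x - 7); x^2 + 2*x - 7 = 0 has no rational roots; quadratic formula: x = (-2 ± √32)/2.
  ⇒ x = -2*sqrt(2) - 1 ≈ -3.8284, -1 + 2*sqrt(2) ≈ 1.8284

f''(x) = 6*(4*x^2*(x + 1) - (3*x + 1)*(x^2 + 7))/(x^2 + 7)^3
Second-derivative test at each critical point:
  f''(-3.8284) = 0.0362 > 0 → local minimum
  f''(1.8284) = -0.1586 < 0 → local maximum

Critical points: x = -2*sqrt(2) - 1 ≈ -3.8284 (local minimum); x = -1 + 2*sqrt(2) ≈ 1.8284 (local maximum)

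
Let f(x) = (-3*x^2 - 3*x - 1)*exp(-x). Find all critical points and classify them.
f'(x) = (3*x^2 - 3*x - 2)*exp(-x)

Solve f'(x) = 0:
  f'(x) = (3*x^2 - 3*x - 2)·exp(-x) and exp(-x) > 0 for every x, so f'(x) = 0 ⇔ 3*x^2 - 3*x - 2 = 0.
  3*x^2 - 3*x - 2 = 0 has no rational roots; quadratic formula: x = (3 ± √33)/6.
  ⇒ x = 1/2 - sqrt(33)/6 ≈ -0.4574, 1/2 + sqrt(33)/6 ≈ 1.4574

f''(x) = (-3*x^2 + 9*x - 1)*exp(-x)
Second-derivative test at each critical point:
  f''(-0.4574) = -9.0764 < 0 → local maximum
  f''(1.4574) = 1.3375 > 0 → local minimum

Critical points: x = 1/2 - sqrt(33)/6 ≈ -0.4574 (local maximum); x = 1/2 + sqrt(33)/6 ≈ 1.4574 (local minimum)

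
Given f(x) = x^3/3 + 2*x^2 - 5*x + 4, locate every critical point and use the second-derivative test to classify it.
f'(x) = x^2 + 4*x - 5

Solve f'(x) = 0:
  Factor: x^2 + 4*x - 5 = (x - 1)*(x + 5) = 0.
  ⇒ x = -5, 1

f''(x) = 2*x + 4
Second-derivative test at each critical point:
  f''(-5) = -6 < 0 → local maximum
  f''(1) = 6 > 0 → local minimum

Critical points: x = -5 (local maximum); x = 1 (local minimum)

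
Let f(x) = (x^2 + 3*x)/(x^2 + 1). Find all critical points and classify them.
f'(x) = (-3*x^2 + 2*x + 3)/(x^4 + 2*x^2 + 1)

Solve f'(x) = 0:
  f'(x) = -(3*x^2 - 2*x - 3)/(x^2 + 1)^2; the denominator is positive wherever f is defined, so f'(x) = 0 ⇔ -3*x^2 + 2*x + 3 = 0.
  3*x^2 - 2*x - 3 = 0 has no rational roots; quadratic formula: x = (2 ± √40)/6.
  ⇒ x = 1/3 - sqrt(10)/3 ≈ -0.7208, 1/3 + sqrt(10)/3 ≈ 1.3874

f''(x) = 2*(3*x^3 - 3*x^2 - 9*x + 1)/(x^6 + 3*x^4 + 3*x^2 + 1)
Second-derivative test at each critical point:
  f''(-0.7208) = 2.7393 > 0 → local minimum
  f''(1.3874) = -0.7393 < 0 → local maximum

Critical points: x = 1/3 - sqrt(10)/3 ≈ -0.7208 (local minimum); x = 1/3 + sqrt(10)/3 ≈ 1.3874 (local maximum)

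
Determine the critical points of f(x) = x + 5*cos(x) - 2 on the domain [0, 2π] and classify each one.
f'(x) = 1 - 5*sin(x)

Solve f'(x) = 0 on [0, 2π]:
  f'(x) = 0 ⇔ sin(x) = 1/5, i.e. x = arcsin(1/5) + 2nπ or x = π − arcsin(1/5) + 2nπ; keep the solutions lying in [0, 2π].
  ⇒ x = asin(1/5) ≈ 0.2014, pi - asin(1/5) ≈ 2.9402

f''(x) = -5*cos(x)
Second-derivative test at each critical point:
  f''(0.2014) = -4.8990 < 0 → local maximum
  f''(2.9402) = 4.8990 > 0 → local minimum

Critical points: x = asin(1/5) ≈ 0.2014 (local maximum); x = pi - asin(1/5) ≈ 2.9402 (local minimum)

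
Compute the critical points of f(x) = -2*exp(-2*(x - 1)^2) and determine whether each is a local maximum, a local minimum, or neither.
f'(x) = 8*(x - 1)*exp(-2*(x - 1)^2)

Solve f'(x) = 0:
  f'(x) = (8*x - 8)·exp(-2*(x - 1)^2) and exp(-2*(x - 1)^2) > 0 for every x, so f'(x) = 0 ⇔ 8*x - 8 = 0.
  Factor: 8*x - 8 = 8*(x - 1) = 0.
  ⇒ x = 1

f''(x) = 8*(1 - 4*(x - 1)^2)*exp(-2*(x - 1)^2)
Second-derivative test at each critical point:
  f''(1) = 8 > 0 → local minimum

Critical points: x = 1 (local minimum)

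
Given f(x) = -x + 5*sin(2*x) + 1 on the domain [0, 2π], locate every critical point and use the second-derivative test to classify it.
f'(x) = 10*cos(2*x) - 1

Solve f'(x) = 0 on [0, 2π]:
  f'(x) = 0 ⇔ cos(2*x) = 1/10, i.e. 2*x = ±arccos(1/10) + 2nπ; keep the solutions lying in [0, 2π].
  ⇒ x = acos(1/10)/2 ≈ 0.7353, pi - acos(1/10)/2 ≈ 2.4063, acos(1/10)/2 + pi ≈ 3.8769, -acos(1/10)/2 + 2*pi ≈ 5.5479

f''(x) = -20*sin(2*x)
Second-derivative test at each critical point:
  f''(0.7353) = -19.8997 < 0 → local maximum
  f''(2.4063) = 19.8997 > 0 → local minimum
  f''(3.8769) = -19.8997 < 0 → local maximum
  f''(5.5479) = 19.8997 > 0 → local minimum

Critical points: x = acos(1/10)/2 ≈ 0.7353 (local maximum); x = pi - acos(1/10)/2 ≈ 2.4063 (local minimum); x = acos(1/10)/2 + pi ≈ 3.8769 (local maximum); x = -acos(1/10)/2 + 2*pi ≈ 5.5479 (local minimum)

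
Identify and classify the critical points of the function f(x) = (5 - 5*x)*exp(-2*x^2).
f'(x) = 5*(4*x*(x - 1) - 1)*exp(-2*x^2)

Solve f'(x) = 0:
  f'(x) = (20*x^2 - 20*x - 5)·exp(-2*x^2) and exp(-2*x^2) > 0 for every x, so f'(x) = 0 ⇔ 20*x^2 - 20*x - 5 = 0.
  Factor: 20*x^2 - 20*x - 5 = 5*(4*x^2 - 4*x - 1); 4*x^2 - 4*x - 1 = 0 has no rational roots; quadratic formula: x = (4 ± √32)/8.
  ⇒ x = 1/2 - sqrt(2)/2 ≈ -0.2071, 1/2 + sqrt(2)/2 ≈ 1.2071

f''(x) = 20*(4*x^2*(1 - x) + 3*x - 1)*exp(-2*x^2)
Second-derivative test at each critical point:
  f''(-0.2071) = -25.9590 < 0 → local maximum
  f''(1.2071) = 1.5343 > 0 → local minimum

Critical points: x = 1/2 - sqrt(2)/2 ≈ -0.2071 (local maximum); x = 1/2 + sqrt(2)/2 ≈ 1.2071 (local minimum)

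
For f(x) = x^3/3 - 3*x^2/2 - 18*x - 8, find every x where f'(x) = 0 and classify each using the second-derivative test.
f'(x) = x^2 - 3*x - 18

Solve f'(x) = 0:
  Factor: x^2 - 3*x - 18 = (x - 6)*(x + 3) = 0.
  ⇒ x = -3, 6

f''(x) = 2*x - 3
Second-derivative test at each critical point:
  f''(-3) = -9 < 0 → local maximum
  f''(6) = 9 > 0 → local minimum

Critical points: x = -3 (local maximum); x = 6 (local minimum)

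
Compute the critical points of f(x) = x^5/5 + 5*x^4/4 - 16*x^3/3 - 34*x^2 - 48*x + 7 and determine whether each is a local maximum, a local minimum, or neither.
f'(x) = x^4 + 5*x^3 - 16*x^2 - 68*x - 48

Solve f'(x) = 0:
  Factor: x^4 + 5*x^3 - 16*x^2 - 68*x - 48 = (x - 4)*(x + 1)*(x + 2)*(x + 6) = 0.
  ⇒ x = -6, -2, -1, 4

f''(x) = 4*x^3 + 15*x^2 - 32*x - 68
Second-derivative test at each critical point:
  f''(-6) = -200 < 0 → local maximum
  f''(-2) = 24 > 0 → local minimum
  f''(-1) = -25 < 0 → local maximum
  f''(4) = 300 > 0 → local minimum

Critical points: x = -6 (local maximum); x = -2 (local minimum); x = -1 (local maximum); x = 4 (local minimum)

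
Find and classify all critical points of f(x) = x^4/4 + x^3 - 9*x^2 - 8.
f'(x) = x*(x^2 + 3*x - 18)

Solve f'(x) = 0:
  Factor: x^3 + 3*x^2 - 18*x = x*(x - 3)*(x + 6) = 0.
  ⇒ x = -6, 0, 3

f''(x) = 3*x^2 + 6*x - 18
Second-derivative test at each critical point:
  f''(-6) = 54 > 0 → local minimum
  f''(0) = -18 < 0 → local maximum
  f''(3) = 27 > 0 → local minimum

Critical points: x = -6 (local minimum); x = 0 (local maximum); x = 3 (local minimum)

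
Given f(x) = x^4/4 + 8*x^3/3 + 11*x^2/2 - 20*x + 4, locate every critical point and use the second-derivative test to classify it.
f'(x) = x^3 + 8*x^2 + 11*x - 20

Solve f'(x) = 0:
  Factor: x^3 + 8*x^2 + 11*x - 20 = (x - 1)*(x + 4)*(x + 5) = 0.
  ⇒ x = -5, -4, 1

f''(x) = 3*x^2 + 16*x + 11
Second-derivative test at each critical point:
  f''(-5) = 6 > 0 → local minimum
  f''(-4) = -5 < 0 → local maximum
  f''(1) = 30 > 0 → local minimum

Critical points: x = -5 (local minimum); x = -4 (local maximum); x = 1 (local minimum)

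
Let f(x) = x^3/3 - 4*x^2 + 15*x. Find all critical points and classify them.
f'(x) = x^2 - 8*x + 15

Solve f'(x) = 0:
  Factor: x^2 - 8*x + 15 = (x - 5)*(x - 3) = 0.
  ⇒ x = 3, 5

f''(x) = 2*x - 8
Second-derivative test at each critical point:
  f''(3) = -2 < 0 → local maximum
  f''(5) = 2 > 0 → local minimum

Critical points: x = 3 (local maximum); x = 5 (local minimum)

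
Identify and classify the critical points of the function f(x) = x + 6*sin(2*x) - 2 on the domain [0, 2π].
f'(x) = 12*cos(2*x) + 1

Solve f'(x) = 0 on [0, 2π]:
  f'(x) = 0 ⇔ cos(2*x) = -1/12, i.e. 2*x = ±arccos(-1/12) + 2nπ; keep the solutions lying in [0, 2π].
  ⇒ x = acos(-1/12)/2 ≈ 0.8271, pi - acos(-1/12)/2 ≈ 2.3145, acos(-1/12)/2 + pi ≈ 3.9687, -acos(-1/12)/2 + 2*pi ≈ 5.4561

f''(x) = -24*sin(2*x)
Second-derivative test at each critical point:
  f''(0.8271) = -23.9165 < 0 → local maximum
  f''(2.3145) = 23.9165 > 0 → local minimum
  f''(3.9687) = -23.9165 < 0 → local maximum
  f''(5.4561) = 23.9165 > 0 → local minimum

Critical points: x = acos(-1/12)/2 ≈ 0.8271 (local maximum); x = pi - acos(-1/12)/2 ≈ 2.3145 (local minimum); x = acos(-1/12)/2 + pi ≈ 3.9687 (local maximum); x = -acos(-1/12)/2 + 2*pi ≈ 5.4561 (local minimum)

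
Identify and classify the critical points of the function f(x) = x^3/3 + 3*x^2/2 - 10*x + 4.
f'(x) = x^2 + 3*x - 10

Solve f'(x) = 0:
  Factor: x^2 + 3*x - 10 = (x - 2)*(x + 5) = 0.
  ⇒ x = -5, 2

f''(x) = 2*x + 3
Second-derivative test at each critical point:
  f''(-5) = -7 < 0 → local maximum
  f''(2) = 7 > 0 → local minimum

Critical points: x = -5 (local maximum); x = 2 (local minimum)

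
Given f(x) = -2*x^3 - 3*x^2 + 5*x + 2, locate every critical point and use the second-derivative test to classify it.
f'(x) = -6*x^2 - 6*x + 5

Solve f'(x) = 0:
  6*x^2 + 6*x - 5 = 0 has no rational roots; quadratic formula: x = (-6 ± √156)/12.
  ⇒ x = -sqrt(39)/6 - 1/2 ≈ -1.5408, -1/2 + sqrt(39)/6 ≈ 0.5408

f''(x) = -12*x - 6
Second-derivative test at each critical point:
  f''(-1.5408) = 12.4900 > 0 → local minimum
  f''(0.5408) = -12.4900 < 0 → local maximum

Critical points: x = -sqrt(39)/6 - 1/2 ≈ -1.5408 (local minimum); x = -1/2 + sqrt(39)/6 ≈ 0.5408 (local maximum)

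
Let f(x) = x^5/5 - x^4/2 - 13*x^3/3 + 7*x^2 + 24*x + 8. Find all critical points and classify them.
f'(x) = x^4 - 2*x^3 - 13*x^2 + 14*x + 24

Solve f'(x) = 0:
  Factor: x^4 - 2*x^3 - 13*x^2 + 14*x + 24 = (x - 4)*(x - 2)*(x + 1)*(x + 3) = 0.
  ⇒ x = -3, -1, 2, 4

f''(x) = 4*x^3 - 6*x^2 - 26*x + 14
Second-derivative test at each critical point:
  f''(-3) = -70 < 0 → local maximum
  f''(-1) = 30 > 0 → local minimum
  f''(2) = -30 < 0 → local maximum
  f''(4) = 70 > 0 → local minimum

Critical points: x = -3 (local maximum); x = -1 (local minimum); x = 2 (local maximum); x = 4 (local minimum)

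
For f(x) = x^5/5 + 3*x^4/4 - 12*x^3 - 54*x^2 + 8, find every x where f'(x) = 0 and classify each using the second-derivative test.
f'(x) = x*(x^3 + 3*x^2 - 36*x - 108)

Solve f'(x) = 0:
  Factor: x^4 + 3*x^3 - 36*x^2 - 108*x = x*(x - 6)*(x + 3)*(x + 6) = 0.
  ⇒ x = -6, -3, 0, 6

f''(x) = 4*x^3 + 9*x^2 - 72*x - 108
Second-derivative test at each critical point:
  f''(-6) = -216 < 0 → local maximum
  f''(-3) = 81 > 0 → local minimum
  f''(0) = -108 < 0 → local maximum
  f''(6) = 648 > 0 → local minimum

Critical points: x = -6 (local maximum); x = -3 (local minimum); x = 0 (local maximum); x = 6 (local minimum)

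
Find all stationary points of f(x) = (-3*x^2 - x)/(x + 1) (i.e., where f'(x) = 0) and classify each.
f'(x) = (-3*x^2 - 6*x - 1)/(x^2 + 2*x + 1)

Solve f'(x) = 0:
  f'(x) = -(3*x^2 + 6*x + 1)/(x + 1)^2; the denominator is positive wherever f is defined, so f'(x) = 0 ⇔ -3*x^2 - 6*x - 1 = 0.
  3*x^2 + 6*x + 1 = 0 has no rational roots; quadratic formula: x = (-6 ± √24)/6.
  ⇒ x = -1 - sqrt(6)/3 ≈ -1.8165, -1 + sqrt(6)/3 ≈ -0.1835

f''(x) = -4/(x^3 + 3*x^2 + 3*x + 1)
Second-derivative test at each critical point:
  f''(-1.8165) = 7.3485 > 0 → local minimum
  f''(-0.1835) = -7.3485 < 0 → local maximum

Critical points: x = -1 - sqrt(6)/3 ≈ -1.8165 (local minimum); x = -1 + sqrt(6)/3 ≈ -0.1835 (local maximum)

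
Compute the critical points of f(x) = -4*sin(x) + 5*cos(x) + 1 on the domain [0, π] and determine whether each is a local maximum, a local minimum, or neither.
f'(x) = -5*sin(x) - 4*cos(x)

Solve f'(x) = 0 on [0, π]:
  f'(x) = 0 ⇔ -4*cos(x) = 5*sin(x) ⇔ tan(x) = -4/5, i.e. x = arctan(-4/5) + nπ; keep the solutions lying in [0, π].
  ⇒ x = pi - atan(4/5) ≈ 2.4669

f''(x) = 4*sin(x) - 5*cos(x)
Second-derivative test at each critical point:
  f''(2.4669) = 6.4031 > 0 → local minimum

Critical points: x = pi - atan(4/5) ≈ 2.4669 (local minimum)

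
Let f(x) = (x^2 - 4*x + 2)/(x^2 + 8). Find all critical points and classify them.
f'(x) = 4*(x^2 + 3*x - 8)/(x^4 + 16*x^2 + 64)

Solve f'(x) = 0:
  f'(x) = 4*(x^2 + 3*x - 8)/(x^2 + 8)^2; the denominator is positive wherever f is defined, so f'(x) = 0 ⇔ 4*x^2 + 12*x - 32 = 0.
  Factor: 4*x^2 + 12*x - 32 = 4*(x^2 + 3*x - 8); x^2 + 3*x - 8 = 0 has no rational roots; quadratic formula: x = (-3 ± √41)/2.
  ⇒ x = -sqrt(41)/2 - 3/2 ≈ -4.7016, -3/2 + sqrt(41)/2 ≈ 1.7016

f''(x) = 4*(-2*x^3 - 9*x^2 + 48*x + 24)/(x^6 + 24*x^4 + 192*x^2 + 512)
Second-derivative test at each critical point:
  f''(-4.7016) = -0.0283 < 0 → local maximum
  f''(1.7016) = 0.2158 > 0 → local minimum

Critical points: x = -sqrt(41)/2 - 3/2 ≈ -4.7016 (local maximum); x = -3/2 + sqrt(41)/2 ≈ 1.7016 (local minimum)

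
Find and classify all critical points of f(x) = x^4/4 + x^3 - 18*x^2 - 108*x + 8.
f'(x) = x^3 + 3*x^2 - 36*x - 108

Solve f'(x) = 0:
  Factor: x^3 + 3*x^2 - 36*x - 108 = (x - 6)*(x + 3)*(x + 6) = 0.
  ⇒ x = -6, -3, 6

f''(x) = 3*x^2 + 6*x - 36
Second-derivative test at each critical point:
  f''(-6) = 36 > 0 → local minimum
  f''(-3) = -27 < 0 → local maximum
  f''(6) = 108 > 0 → local minimum

Critical points: x = -6 (local minimum); x = -3 (local maximum); x = 6 (local minimum)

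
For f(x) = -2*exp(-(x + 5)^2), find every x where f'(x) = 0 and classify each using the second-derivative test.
f'(x) = 4*(x + 5)*exp(-(x + 5)^2)

Solve f'(x) = 0:
  f'(x) = (4*x + 20)·exp(-(x + 5)^2) and exp(-(x + 5)^2) > 0 for every x, so f'(x) = 0 ⇔ 4*x + 20 = 0.
  Factor: 4*x + 20 = 4*(x + 5) = 0.
  ⇒ x = -5

f''(x) = 4*(1 - 2*(x + 5)^2)*exp(-(x + 5)^2)
Second-derivative test at each critical point:
  f''(-5) = 4 > 0 → local minimum

Critical points: x = -5 (local minimum)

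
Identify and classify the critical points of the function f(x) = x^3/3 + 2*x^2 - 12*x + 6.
f'(x) = x^2 + 4*x - 12

Solve f'(x) = 0:
  Factor: x^2 + 4*x - 12 = (x - 2)*(x + 6) = 0.
  ⇒ x = -6, 2

f''(x) = 2*x + 4
Second-derivative test at each critical point:
  f''(-6) = -8 < 0 → local maximum
  f''(2) = 8 > 0 → local minimum

Critical points: x = -6 (local maximum); x = 2 (local minimum)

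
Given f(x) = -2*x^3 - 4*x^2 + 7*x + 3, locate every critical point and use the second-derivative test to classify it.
f'(x) = -6*x^2 - 8*x + 7

Solve f'(x) = 0:
  6*x^2 + 8*x - 7 = 0 has no rational roots; quadratic formula: x = (-8 ± √232)/12.
  ⇒ x = -sqrt(58)/6 - 2/3 ≈ -1.9360, -2/3 + sqrt(58)/6 ≈ 0.6026

f''(x) = -12*x - 8
Second-derivative test at each critical point:
  f''(-1.9360) = 15.2315 > 0 → local minimum
  f''(0.6026) = -15.2315 < 0 → local maximum

Critical points: x = -sqrt(58)/6 - 2/3 ≈ -1.9360 (local minimum); x = -2/3 + sqrt(58)/6 ≈ 0.6026 (local maximum)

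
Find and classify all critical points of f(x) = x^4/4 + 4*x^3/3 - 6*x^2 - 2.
f'(x) = x*(x^2 + 4*x - 12)

Solve f'(x) = 0:
  Factor: x^3 + 4*x^2 - 12*x = x*(x - 2)*(x + 6) = 0.
  ⇒ x = -6, 0, 2

f''(x) = 3*x^2 + 8*x - 12
Second-derivative test at each critical point:
  f''(-6) = 48 > 0 → local minimum
  f''(0) = -12 < 0 → local maximum
  f''(2) = 16 > 0 → local minimum

Critical points: x = -6 (local minimum); x = 0 (local maximum); x = 2 (local minimum)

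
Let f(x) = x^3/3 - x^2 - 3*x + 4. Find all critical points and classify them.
f'(x) = x^2 - 2*x - 3

Solve f'(x) = 0:
  Factor: x^2 - 2*x - 3 = (x - 3)*(x + 1) = 0.
  ⇒ x = -1, 3

f''(x) = 2*x - 2
Second-derivative test at each critical point:
  f''(-1) = -4 < 0 → local maximum
  f''(3) = 4 > 0 → local minimum

Critical points: x = -1 (local maximum); x = 3 (local minimum)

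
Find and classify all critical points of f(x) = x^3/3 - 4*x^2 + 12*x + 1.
f'(x) = x^2 - 8*x + 12

Solve f'(x) = 0:
  Factor: x^2 - 8*x + 12 = (x - 6)*(x - 2) = 0.
  ⇒ x = 2, 6

f''(x) = 2*x - 8
Second-derivative test at each critical point:
  f''(2) = -4 < 0 → local maximum
  f''(6) = 4 > 0 → local minimum

Critical points: x = 2 (local maximum); x = 6 (local minimum)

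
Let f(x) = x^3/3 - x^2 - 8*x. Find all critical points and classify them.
f'(x) = x^2 - 2*x - 8

Solve f'(x) = 0:
  Factor: x^2 - 2*x - 8 = (x - 4)*(x + 2) = 0.
  ⇒ x = -2, 4

f''(x) = 2*x - 2
Second-derivative test at each critical point:
  f''(-2) = -6 < 0 → local maximum
  f''(4) = 6 > 0 → local minimum

Critical points: x = -2 (local maximum); x = 4 (local minimum)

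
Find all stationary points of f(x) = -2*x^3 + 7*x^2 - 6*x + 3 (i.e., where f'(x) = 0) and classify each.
f'(x) = -6*x^2 + 14*x - 6

Solve f'(x) = 0:
  Factor: -6*x^2 + 14*x - 6 = -2*(3*x^2 - 7*x + 3); 3*x^2 - 7*x + 3 = 0 has no rational roots; quadratic formula: x = (7 ± √13)/6.
  ⇒ x = 7/6 - sqrt(13)/6 ≈ 0.5657, sqrt(13)/6 + 7/6 ≈ 1.7676

f''(x) = 14 - 12*x
Second-derivative test at each critical point:
  f''(0.5657) = 7.2111 > 0 → local minimum
  f''(1.7676) = -7.2111 < 0 → local maximum

Critical points: x = 7/6 - sqrt(13)/6 ≈ 0.5657 (local minimum); x = sqrt(13)/6 + 7/6 ≈ 1.7676 (local maximum)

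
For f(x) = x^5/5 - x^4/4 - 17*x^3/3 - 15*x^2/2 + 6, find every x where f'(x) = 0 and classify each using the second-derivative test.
f'(x) = x*(x^3 - x^2 - 17*x - 15)

Solve f'(x) = 0:
  Factor: x^4 - x^3 - 17*x^2 - 15*x = x*(x - 5)*(x + 1)*(x + 3) = 0.
  ⇒ x = -3, -1, 0, 5

f''(x) = 4*x^3 - 3*x^2 - 34*x - 15
Second-derivative test at each critical point:
  f''(-3) = -48 < 0 → local maximum
  f''(-1) = 12 > 0 → local minimum
  f''(0) = -15 < 0 → local maximum
  f''(5) = 240 > 0 → local minimum

Critical points: x = -3 (local maximum); x = -1 (local minimum); x = 0 (local maximum); x = 5 (local minimum)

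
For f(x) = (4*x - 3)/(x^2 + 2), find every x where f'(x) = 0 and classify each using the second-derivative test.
f'(x) = 2*(-2*x^2 + 3*x + 4)/(x^4 + 4*x^2 + 4)

Solve f'(x) = 0:
  f'(x) = -2*(2*x^2 - 3*x - 4)/(x^2 + 2)^2; the denominator is positive wherever f is defined, so f'(x) = 0 ⇔ -4*x^2 + 6*x + 8 = 0.
  Factor: -4*x^2 + 6*x + 8 = -2*(2*x^2 - 3*x - 4); 2*x^2 - 3*x - 4 = 0 has no rational roots; quadratic formula: x = (3 ± √41)/4.
  ⇒ x = 3/4 - sqrt(41)/4 ≈ -0.8508, 3/4 + sqrt(41)/4 ≈ 2.3508

f''(x) = 2*(4*x^2*(4*x - 3) + 3*(1 - 4*x)*(x^2 + 2))/(x^2 + 2)^3
Second-derivative test at each critical point:
  f''(-0.8508) = 1.7261 > 0 → local minimum
  f''(2.3508) = -0.2261 < 0 → local maximum

Critical points: x = 3/4 - sqrt(41)/4 ≈ -0.8508 (local minimum); x = 3/4 + sqrt(41)/4 ≈ 2.3508 (local maximum)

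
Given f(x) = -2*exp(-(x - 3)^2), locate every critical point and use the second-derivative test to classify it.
f'(x) = 4*(x - 3)*exp(-(x - 3)^2)

Solve f'(x) = 0:
  f'(x) = (4*x - 12)·exp(-(x - 3)^2) and exp(-(x - 3)^2) > 0 for every x, so f'(x) = 0 ⇔ 4*x - 12 = 0.
  Factor: 4*x - 12 = 4*(x - 3) = 0.
  ⇒ x = 3

f''(x) = 4*(1 - 2*(x - 3)^2)*exp(-(x - 3)^2)
Second-derivative test at each critical point:
  f''(3) = 4 > 0 → local minimum

Critical points: x = 3 (local minimum)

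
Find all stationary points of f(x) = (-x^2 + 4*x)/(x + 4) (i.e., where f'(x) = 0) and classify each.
f'(x) = (-x^2 - 8*x + 16)/(x^2 + 8*x + 16)

Solve f'(x) = 0:
  f'(x) = -(x^2 + 8*x - 16)/(x + 4)^2; the denominator is positive wherever f is defined, so f'(x) = 0 ⇔ -x^2 - 8*x + 16 = 0.
  x^2 + 8*x - 16 = 0 has no rational roots; quadratic formula: x = (-8 ± √128)/2.
  ⇒ x = -4*sqrt(2) - 4 ≈ -9.6569, -4 + 4*sqrt(2) ≈ 1.6569

f''(x) = -64/(x^3 + 12*x^2 + 48*x + 64)
Second-derivative test at each critical point:
  f''(-9.6569) = 0.3536 > 0 → local minimum
  f''(1.6569) = -0.3536 < 0 → local maximum

Critical points: x = -4*sqrt(2) - 4 ≈ -9.6569 (local minimum); x = -4 + 4*sqrt(2) ≈ 1.6569 (local maximum)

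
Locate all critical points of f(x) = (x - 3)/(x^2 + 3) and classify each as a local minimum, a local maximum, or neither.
f'(x) = (x^2 - 2*x*(x - 3) + 3)/(x^2 + 3)^2

Solve f'(x) = 0:
  f'(x) = -(x^2 - 6*x - 3)/(x^2 + 3)^2; the denominator is positive wherever f is defined, so f'(x) = 0 ⇔ -x^2 + 6*x + 3 = 0.
  x^2 - 6*x - 3 = 0 has no rational roots; quadratic formula: x = (6 ± √48)/2.
  ⇒ x = 3 - 2*sqrt(3) ≈ -0.4641, 3 + 2*sqrt(3) ≈ 6.4641

f''(x) = 2*(4*x^2*(x - 3) + 3*(1 - x)*(x^2 + 3))/(x^2 + 3)^3
Second-derivative test at each critical point:
  f''(-0.4641) = 0.6701 > 0 → local minimum
  f''(6.4641) = -0.0035 < 0 → local maximum

Critical points: x = 3 - 2*sqrt(3) ≈ -0.4641 (local minimum); x = 3 + 2*sqrt(3) ≈ 6.4641 (local maximum)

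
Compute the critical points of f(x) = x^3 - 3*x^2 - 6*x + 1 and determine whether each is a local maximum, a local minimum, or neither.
f'(x) = 3*x^2 - 6*x - 6

Solve f'(x) = 0:
  Factor: 3*x^2 - 6*x - 6 = 3*(x^2 - 2*x - 2); x^2 - 2*x - 2 = 0 has no rational roots; quadratic formula: x = (2 ± √12)/2.
  ⇒ x = 1 - sqrt(3) ≈ -0.7321, 1 + sqrt(3) ≈ 2.7321

f''(x) = 6*x - 6
Second-derivative test at each critical point:
  f''(-0.7321) = -10.3923 < 0 → local maximum
  f''(2.7321) = 10.3923 > 0 → local minimum

Critical points: x = 1 - sqrt(3) ≈ -0.7321 (local maximum); x = 1 + sqrt(3) ≈ 2.7321 (local minimum)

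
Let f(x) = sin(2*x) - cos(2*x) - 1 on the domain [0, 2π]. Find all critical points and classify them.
f'(x) = 2*sqrt(2)*sin(2*x + pi/4)

Solve f'(x) = 0 on [0, 2π]:
  f'(x) = 0 ⇔ cos(2*x) = -sin(2*x) ⇔ tan(2*x) = -1, i.e. 2*x = arctan(-1) + nπ; keep the solutions lying in [0, 2π].
  ⇒ x = 3*pi/8 ≈ 1.1781, 7*pi/8 ≈ 2.7489, 11*pi/8 ≈ 4.3197, 15*pi/8 ≈ 5.8905

f''(x) = 4*sqrt(2)*cos(2*x + pi/4)
Second-derivative test at each critical point:
  f''(1.1781) = -5.6569 < 0 → local maximum
  f''(2.7489) = 5.6569 > 0 → local minimum
  f''(4.3197) = -5.6569 < 0 → local maximum
  f''(5.8905) = 5.6569 > 0 → local minimum

Critical points: x = 3*pi/8 ≈ 1.1781 (local maximum); x = 7*pi/8 ≈ 2.7489 (local minimum); x = 11*pi/8 ≈ 4.3197 (local maximum); x = 15*pi/8 ≈ 5.8905 (local minimum)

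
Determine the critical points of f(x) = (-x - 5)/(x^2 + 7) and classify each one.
f'(x) = (-x^2 + 2*x*(x + 5) - 7)/(x^2 + 7)^2

Solve f'(x) = 0:
  f'(x) = (x^2 + 10*x - 7)/(x^2 + 7)^2; the denominator is positive wherever f is defined, so f'(x) = 0 ⇔ x^2 + 10*x - 7 = 0.
  x^2 + 10*x - 7 = 0 has no rational roots; quadratic formula: x = (-10 ± √128)/2.
  ⇒ x = -4*sqrt(2) - 5 ≈ -10.6569, -5 + 4*sqrt(2) ≈ 0.6569

f''(x) = 2*(-4*x^2*(x + 5) + (3*x + 5)*(x^2 + 7))/(x^2 + 7)^3
Second-derivative test at each critical point:
  f''(-10.6569) = -0.0008 < 0 → local maximum
  f''(0.6569) = 0.2049 > 0 → local minimum

Critical points: x = -4*sqrt(2) - 5 ≈ -10.6569 (local maximum); x = -5 + 4*sqrt(2) ≈ 0.6569 (local minimum)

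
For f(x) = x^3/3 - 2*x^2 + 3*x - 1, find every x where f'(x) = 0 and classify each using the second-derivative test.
f'(x) = x^2 - 4*x + 3

Solve f'(x) = 0:
  Factor: x^2 - 4*x + 3 = (x - 3)*(x - 1) = 0.
  ⇒ x = 1, 3

f''(x) = 2*x - 4
Second-derivative test at each critical point:
  f''(1) = -2 < 0 → local maximum
  f''(3) = 2 > 0 → local minimum

Critical points: x = 1 (local maximum); x = 3 (local minimum)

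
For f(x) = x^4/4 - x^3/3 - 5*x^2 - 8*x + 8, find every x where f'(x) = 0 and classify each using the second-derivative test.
f'(x) = x^3 - x^2 - 10*x - 8

Solve f'(x) = 0:
  Factor: x^3 - x^2 - 10*x - 8 = (x - 4)*(x + 1)*(x + 2) = 0.
  ⇒ x = -2, -1, 4

f''(x) = 3*x^2 - 2*x - 10
Second-derivative test at each critical point:
  f''(-2) = 6 > 0 → local minimum
  f''(-1) = -5 < 0 → local maximum
  f''(4) = 30 > 0 → local minimum

Critical points: x = -2 (local minimum); x = -1 (local maximum); x = 4 (local minimum)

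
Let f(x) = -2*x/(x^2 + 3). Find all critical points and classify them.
f'(x) = 2*(x^2 - 3)/(x^2 + 3)^2

Solve f'(x) = 0:
  f'(x) = 2*(x^2 - 3)/(x^2 + 3)^2; the denominator is positive wherever f is defined, so f'(x) = 0 ⇔ 2*x^2 - 6 = 0.
  Factor: 2*x^2 - 6 = 2*(x^2 - 3); x^2 - 3 = 0 has no rational roots; quadratic formula: x = (0 ± √12)/2.
  ⇒ x = -sqrt(3) ≈ -1.7321, sqrt(3) ≈ 1.7321

f''(x) = 4*x*(9 - x^2)/(x^2 + 3)^3
Second-derivative test at each critical point:
  f''(-1.7321) = -0.1925 < 0 → local maximum
  f''(1.7321) = 0.1925 > 0 → local minimum

Critical points: x = -sqrt(3) ≈ -1.7321 (local maximum); x = sqrt(3) ≈ 1.7321 (local minimum)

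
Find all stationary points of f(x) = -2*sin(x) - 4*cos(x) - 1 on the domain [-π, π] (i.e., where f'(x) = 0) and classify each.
f'(x) = 4*sin(x) - 2*cos(x)

Solve f'(x) = 0 on [-π, π]:
  f'(x) = 0 ⇔ -2*cos(x) = -4*sin(x) ⇔ tan(x) = 1/2, i.e. x = arctan(1/2) + nπ; keep the solutions lying in [-π, π].
  ⇒ x = -pi + atan(1/2) ≈ -2.6779, atan(1/2) ≈ 0.4636

f''(x) = 2*sin(x) + 4*cos(x)
Second-derivative test at each critical point:
  f''(-2.6779) = -4.4721 < 0 → local maximum
  f''(0.4636) = 4.4721 > 0 → local minimum

Critical points: x = -pi + atan(1/2) ≈ -2.6779 (local maximum); x = atan(1/2) ≈ 0.4636 (local minimum)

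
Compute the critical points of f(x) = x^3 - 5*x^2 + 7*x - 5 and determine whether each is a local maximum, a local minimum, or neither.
f'(x) = 3*x^2 - 10*x + 7

Solve f'(x) = 0:
  Factor: 3*x^2 - 10*x + 7 = (x - 1)*(3*x - 7) = 0.
  ⇒ x = 1, 7/3

f''(x) = 6*x - 10
Second-derivative test at each critical point:
  f''(1) = -4 < 0 → local maximum
  f''(7/3) = 4 > 0 → local minimum

Critical points: x = 1 (local maximum); x = 7/3 (local minimum)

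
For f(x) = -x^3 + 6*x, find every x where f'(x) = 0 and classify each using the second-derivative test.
f'(x) = 6 - 3*x^2

Solve f'(x) = 0:
  Factor: 6 - 3*x^2 = -3*(x^2 - 2); x^2 - 2 = 0 has no rational roots; quadratic formula: x = (0 ± √8)/2.
  ⇒ x = -sqrt(2) ≈ -1.4142, sqrt(2) ≈ 1.4142

f''(x) = -6*x
Second-derivative test at each critical point:
  f''(-1.4142) = 8.4853 > 0 → local minimum
  f''(1.4142) = -8.4853 < 0 → local maximum

Critical points: x = -sqrt(2) ≈ -1.4142 (local minimum); x = sqrt(2) ≈ 1.4142 (local maximum)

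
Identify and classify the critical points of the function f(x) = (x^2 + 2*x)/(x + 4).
f'(x) = (x^2 + 8*x + 8)/(x^2 + 8*x + 16)

Solve f'(x) = 0:
  f'(x) = (x^2 + 8*x + 8)/(x + 4)^2; the denominator is positive wherever f is defined, so f'(x) = 0 ⇔ x^2 + 8*x + 8 = 0.
  x^2 + 8*x + 8 = 0 has no rational roots; quadratic formula: x = (-8 ± √32)/2.
  ⇒ x = -4 - 2*sqrt(2) ≈ -6.8284, -4 + 2*sqrt(2) ≈ -1.1716

f''(x) = 16/(x^3 + 12*x^2 + 48*x + 64)
Second-derivative test at each critical point:
  f''(-6.8284) = -0.7071 < 0 → local maximum
  f''(-1.1716) = 0.7071 > 0 → local minimum

Critical points: x = -4 - 2*sqrt(2) ≈ -6.8284 (local maximum); x = -4 + 2*sqrt(2) ≈ -1.1716 (local minimum)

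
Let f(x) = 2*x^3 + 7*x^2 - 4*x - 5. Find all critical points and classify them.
f'(x) = 6*x^2 + 14*x - 4

Solve f'(x) = 0:
  Factor: 6*x^2 + 14*x - 4 = 2*(3*x^2 + 7*x - 2); 3*x^2 + 7*x - 2 = 0 has no rational roots; quadratic formula: x = (-7 ± √73)/6.
  ⇒ x = -sqrt(73)/6 - 7/6 ≈ -2.5907, -7/6 + sqrt(73)/6 ≈ 0.2573

f''(x) = 12*x + 14
Second-derivative test at each critical point:
  f''(-2.5907) = -17.0880 < 0 → local maximum
  f''(0.2573) = 17.0880 > 0 → local minimum

Critical points: x = -sqrt(73)/6 - 7/6 ≈ -2.5907 (local maximum); x = -7/6 + sqrt(73)/6 ≈ 0.2573 (local minimum)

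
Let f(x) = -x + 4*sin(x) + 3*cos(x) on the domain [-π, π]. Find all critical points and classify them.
f'(x) = -3*sin(x) + 4*cos(x) - 1

Solve f'(x) = 0 on [-π, π]:
  f'(x) = 0 ⇔ -3*sin(x) + 4*cos(x) = 1. Write the left side as R·cos(x + φ) with R = √(4² + 3²) = 5, cos φ = 4/5, sin φ = 3/5; then cos(x + φ) = 1/5. Solve for x and keep the solutions lying in [-π, π].
  ⇒ x = -pi + atan((-8*sqrt(6) - 3)/(4 - 6*sqrt(6))) ≈ -2.0129, atan((-3 + 8*sqrt(6))/(4 + 6*sqrt(6))) ≈ 0.7259

f''(x) = -4*sin(x) - 3*cos(x)
Second-derivative test at each critical point:
  f''(-2.0129) = 4.8990 > 0 → local minimum
  f''(0.7259) = -4.8990 < 0 → local maximum

Critical points: x = -pi + atan((-8*sqrt(6) - 3)/(4 - 6*sqrt(6))) ≈ -2.0129 (local minimum); x = atan((-3 + 8*sqrt(6))/(4 + 6*sqrt(6))) ≈ 0.7259 (local maximum)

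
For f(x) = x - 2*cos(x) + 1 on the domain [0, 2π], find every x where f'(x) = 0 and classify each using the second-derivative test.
f'(x) = 2*sin(x) + 1

Solve f'(x) = 0 on [0, 2π]:
  f'(x) = 0 ⇔ sin(x) = -1/2, i.e. x = arcsin(-1/2) + 2nπ or x = π − arcsin(-1/2) + 2nπ; keep the solutions lying in [0, 2π].
  ⇒ x = 7*pi/6 ≈ 3.6652, 11*pi/6 ≈ 5.7596

f''(x) = 2*cos(x)
Second-derivative test at each critical point:
  f''(3.6652) = -1.7321 < 0 → local maximum
  f''(5.7596) = 1.7321 > 0 → local minimum

Critical points: x = 7*pi/6 ≈ 3.6652 (local maximum); x = 11*pi/6 ≈ 5.7596 (local minimum)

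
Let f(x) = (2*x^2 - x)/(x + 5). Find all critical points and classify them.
f'(x) = (2*x^2 + 20*x - 5)/(x^2 + 10*x + 25)

Solve f'(x) = 0:
  f'(x) = (2*x^2 + 20*x - 5)/(x + 5)^2; the denominator is positive wherever f is defined, so f'(x) = 0 ⇔ 2*x^2 + 20*x - 5 = 0.
  2*x^2 + 20*x - 5 = 0 has no rational roots; quadratic formula: x = (-20 ± √440)/4.
  ⇒ x = -sqrt(110)/2 - 5 ≈ -10.2440, -5 + sqrt(110)/2 ≈ 0.2440

f''(x) = 110/(x^3 + 15*x^2 + 75*x + 125)
Second-derivative test at each critical point:
  f''(-10.2440) = -0.7628 < 0 → local maximum
  f''(0.2440) = 0.7628 > 0 → local minimum

Critical points: x = -sqrt(110)/2 - 5 ≈ -10.2440 (local maximum); x = -5 + sqrt(110)/2 ≈ 0.2440 (local minimum)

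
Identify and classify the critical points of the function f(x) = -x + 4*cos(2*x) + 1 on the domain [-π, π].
f'(x) = -8*sin(2*x) - 1

Solve f'(x) = 0 on [-π, π]:
  f'(x) = 0 ⇔ sin(2*x) = -1/8, i.e. 2*x = arcsin(-1/8) + 2nπ or 2*x = π − arcsin(-1/8) + 2nπ; keep the solutions lying in [-π, π].
  ⇒ x = -pi/2 + asin(1/8)/2 ≈ -1.5081, -asin(1/8)/2 ≈ -0.0627, asin(1/8)/2 + pi/2 ≈ 1.6335, pi - asin(1/8)/2 ≈ 3.0789

f''(x) = -16*cos(2*x)
Second-derivative test at each critical point:
  f''(-1.5081) = 15.8745 > 0 → local minimum
  f''(-0.0627) = -15.8745 < 0 → local maximum
  f''(1.6335) = 15.8745 > 0 → local minimum
  f''(3.0789) = -15.8745 < 0 → local maximum

Critical points: x = -pi/2 + asin(1/8)/2 ≈ -1.5081 (local minimum); x = -asin(1/8)/2 ≈ -0.0627 (local maximum); x = asin(1/8)/2 + pi/2 ≈ 1.6335 (local minimum); x = pi - asin(1/8)/2 ≈ 3.0789 (local maximum)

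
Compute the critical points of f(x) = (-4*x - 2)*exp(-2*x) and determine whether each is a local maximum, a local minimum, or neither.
f'(x) = 8*x*exp(-2*x)

Solve f'(x) = 0:
  f'(x) = (8*x)·exp(-2*x) and exp(-2*x) > 0 for every x, so f'(x) = 0 ⇔ 8*x = 0.
  8*x = 0.
  ⇒ x = 0

f''(x) = 8*(1 - 2*x)*exp(-2*x)
Second-derivative test at each critical point:
  f''(0) = 8 > 0 → local minimum

Critical points: x = 0 (local minimum)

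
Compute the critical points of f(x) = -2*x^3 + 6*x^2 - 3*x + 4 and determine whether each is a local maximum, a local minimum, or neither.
f'(x) = -6*x^2 + 12*x - 3

Solve f'(x) = 0:
  Factor: -6*x^2 + 12*x - 3 = -3*(2*x^2 - 4*x + 1); 2*x^2 - 4*x + 1 = 0 has no rational roots; quadratic formula: x = (4 ± √8)/4.
  ⇒ x = 1 - sqrt(2)/2 ≈ 0.2929, sqrt(2)/2 + 1 ≈ 1.7071

f''(x) = 12 - 12*x
Second-derivative test at each critical point:
  f''(0.2929) = 8.4853 > 0 → local minimum
  f''(1.7071) = -8.4853 < 0 → local maximum

Critical points: x = 1 - sqrt(2)/2 ≈ 0.2929 (local minimum); x = sqrt(2)/2 + 1 ≈ 1.7071 (local maximum)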